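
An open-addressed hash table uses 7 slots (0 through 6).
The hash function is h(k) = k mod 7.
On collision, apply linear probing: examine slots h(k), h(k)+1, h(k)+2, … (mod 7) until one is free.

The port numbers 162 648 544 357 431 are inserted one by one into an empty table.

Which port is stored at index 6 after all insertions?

431

162: h=1 → slot 1
648: h=4 → slot 4
544: h=5 → slot 5
357: h=0 → slot 0
431: h=4, probe 4,5,6 → slot 6
Table: [357, 162, —, —, 648, 544, 431]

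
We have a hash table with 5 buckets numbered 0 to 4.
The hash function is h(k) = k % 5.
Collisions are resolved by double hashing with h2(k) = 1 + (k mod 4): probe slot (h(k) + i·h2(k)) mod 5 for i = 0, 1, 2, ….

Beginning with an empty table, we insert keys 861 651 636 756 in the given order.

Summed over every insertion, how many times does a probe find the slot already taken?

4

Insert 861: h=1, slot 1 empty → index 1.
Insert 651: h=1, h2=4, slot 1 occupied → index 0.
Insert 636: h=1, h2=1, slot 1 occupied → index 2.
Insert 756: h=1, h2=1, slots 1,2 occupied → index 3.
Table: [651, 861, 636, 756, .]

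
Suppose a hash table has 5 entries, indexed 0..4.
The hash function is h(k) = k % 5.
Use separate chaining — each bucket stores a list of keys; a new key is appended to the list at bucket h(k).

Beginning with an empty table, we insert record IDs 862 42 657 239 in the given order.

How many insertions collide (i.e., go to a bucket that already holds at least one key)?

2

Insert 862: h=2, bucket 2 empty -> new chain.
Insert 42: h=2, bucket 2 nonempty -> append to chain.
Insert 657: h=2, bucket 2 nonempty -> append to chain.
Insert 239: h=4, bucket 4 empty -> new chain.
Final buckets:
0: .
1: .
2: 862 -> 42 -> 657
3: .
4: 239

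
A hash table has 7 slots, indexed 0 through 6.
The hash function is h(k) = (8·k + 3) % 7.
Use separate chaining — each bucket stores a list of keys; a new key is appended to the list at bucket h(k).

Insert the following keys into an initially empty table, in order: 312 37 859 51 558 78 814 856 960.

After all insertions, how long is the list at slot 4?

2

Insert 312: h=0, bucket 0 empty -> new chain.
Insert 37: h=5, bucket 5 empty -> new chain.
Insert 859: h=1, bucket 1 empty -> new chain.
Insert 51: h=5, bucket 5 nonempty -> append to chain.
Insert 558: h=1, bucket 1 nonempty -> append to chain.
Insert 78: h=4, bucket 4 empty -> new chain.
Insert 814: h=5, bucket 5 nonempty -> append to chain.
Insert 856: h=5, bucket 5 nonempty -> append to chain.
Insert 960: h=4, bucket 4 nonempty -> append to chain.
Final buckets:
0: 312
1: 859 -> 558
2: .
3: .
4: 78 -> 960
5: 37 -> 51 -> 814 -> 856
6: .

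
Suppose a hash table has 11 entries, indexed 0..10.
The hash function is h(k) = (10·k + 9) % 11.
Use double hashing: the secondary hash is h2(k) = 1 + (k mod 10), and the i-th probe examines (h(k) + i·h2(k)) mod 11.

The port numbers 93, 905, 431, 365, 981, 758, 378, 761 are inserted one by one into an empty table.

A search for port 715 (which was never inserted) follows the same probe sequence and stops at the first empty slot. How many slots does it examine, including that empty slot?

93 hashes to 4; slot 4 is free -> place at 4.
905 hashes to 6; slot 6 is free -> place at 6.
431 hashes to 7; slot 7 is free -> place at 7.
365 hashes to 7, h2=6; 7 taken -> place at 2.
981 hashes to 7, h2=2; 7 taken -> place at 9.
758 hashes to 10; slot 10 is free -> place at 10.
378 hashes to 5; slot 5 is free -> place at 5.
761 hashes to 7, h2=2; 7,9 taken -> place at 0.
Table: [761, _, 365, _, 93, 378, 905, 431, _, 981, 758]
Lookup 715: h=9, h2=6, probe 9,4,10,5,0,6,1 → slot 1 empty, not found.

7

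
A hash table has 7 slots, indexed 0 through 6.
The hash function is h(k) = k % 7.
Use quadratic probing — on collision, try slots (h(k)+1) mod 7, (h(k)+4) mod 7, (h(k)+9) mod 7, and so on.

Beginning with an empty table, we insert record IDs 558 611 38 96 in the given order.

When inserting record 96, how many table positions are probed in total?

558: h=5 → slot 5
611: h=2 → slot 2
38: h=3 → slot 3
96: h=5, probe 5,6 → slot 6
Table: [_, _, 611, 38, _, 558, 96]

2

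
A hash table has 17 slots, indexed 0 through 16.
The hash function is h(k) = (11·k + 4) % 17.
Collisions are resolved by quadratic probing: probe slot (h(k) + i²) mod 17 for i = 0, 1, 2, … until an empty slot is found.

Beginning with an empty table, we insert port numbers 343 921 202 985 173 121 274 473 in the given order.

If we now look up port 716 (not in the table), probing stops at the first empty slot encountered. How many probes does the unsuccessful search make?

343: h=3 -> slot 3
921: h=3, probe 3,4 -> slot 4
202: h=16 -> slot 16
985: h=10 -> slot 10
173: h=3, probe 3,4,7 -> slot 7
121: h=9 -> slot 9
274: h=9, probe 9,10,13 -> slot 13
473: h=5 -> slot 5
Table: [∅, ∅, ∅, 343, 921, 473, ∅, 173, ∅, 121, 985, ∅, ∅, 274, ∅, ∅, 202]
Lookup 716: h=9, probe 9,10,13,1 → slot 1 empty, not found.

4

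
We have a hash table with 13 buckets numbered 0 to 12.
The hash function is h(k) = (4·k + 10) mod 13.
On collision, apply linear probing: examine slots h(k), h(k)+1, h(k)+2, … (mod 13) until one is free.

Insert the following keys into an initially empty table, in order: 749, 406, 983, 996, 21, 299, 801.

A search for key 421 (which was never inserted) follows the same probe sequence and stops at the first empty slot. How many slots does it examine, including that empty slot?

749: h=3 -> slot 3
406: h=9 -> slot 9
983: h=3, probe 3,4 -> slot 4
996: h=3, probe 3,4,5 -> slot 5
21: h=3, probe 3,4,5,6 -> slot 6
299: h=10 -> slot 10
801: h=3, probe 3,4,5,6,7 -> slot 7
Table: [-, -, -, 749, 983, 996, 21, 801, -, 406, 299, -, -]
Lookup 421: h=4, probe 4,5,6,7,8 → slot 8 empty, not found.

5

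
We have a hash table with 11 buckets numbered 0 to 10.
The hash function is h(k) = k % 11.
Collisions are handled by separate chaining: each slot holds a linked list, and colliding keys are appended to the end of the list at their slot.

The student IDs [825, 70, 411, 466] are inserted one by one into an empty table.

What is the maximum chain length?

3

825 → bucket 0
70 → bucket 4
411 → bucket 4 (collision)
466 → bucket 4 (collision)
Final buckets:
0: 825
1: —
2: —
3: —
4: 70 -> 411 -> 466
5: —
6: —
7: —
8: —
9: —
10: —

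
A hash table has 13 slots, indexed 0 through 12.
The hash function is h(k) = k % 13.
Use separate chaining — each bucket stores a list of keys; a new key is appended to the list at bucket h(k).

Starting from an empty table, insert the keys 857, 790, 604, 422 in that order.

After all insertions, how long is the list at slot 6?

2

Insert 857: h=12, bucket 12 empty -> new chain.
Insert 790: h=10, bucket 10 empty -> new chain.
Insert 604: h=6, bucket 6 empty -> new chain.
Insert 422: h=6, bucket 6 nonempty -> append to chain.
Final buckets:
0: _
1: _
2: _
3: _
4: _
5: _
6: 604 -> 422
7: _
8: _
9: _
10: 790
11: _
12: 857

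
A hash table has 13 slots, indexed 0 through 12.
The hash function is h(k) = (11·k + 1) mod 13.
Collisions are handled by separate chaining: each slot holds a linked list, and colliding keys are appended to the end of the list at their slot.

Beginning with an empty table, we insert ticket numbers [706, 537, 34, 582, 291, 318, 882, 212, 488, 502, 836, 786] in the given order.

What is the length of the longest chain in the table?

706 → bucket 6
537 → bucket 6 (collision)
34 → bucket 11
582 → bucket 7
291 → bucket 4
318 → bucket 2
882 → bucket 5
212 → bucket 6 (collision)
488 → bucket 0
502 → bucket 11 (collision)
836 → bucket 6 (collision)
786 → bucket 2 (collision)
Final buckets:
0: 488
1: -
2: 318 -> 786
3: -
4: 291
5: 882
6: 706 -> 537 -> 212 -> 836
7: 582
8: -
9: -
10: -
11: 34 -> 502
12: -

4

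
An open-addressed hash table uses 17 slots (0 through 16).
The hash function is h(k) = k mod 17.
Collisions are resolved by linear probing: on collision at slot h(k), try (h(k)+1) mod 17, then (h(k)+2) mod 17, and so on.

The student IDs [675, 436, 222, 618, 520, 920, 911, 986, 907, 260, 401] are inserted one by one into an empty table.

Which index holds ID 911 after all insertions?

13

675: h=12 -> slot 12
436: h=11 -> slot 11
222: h=1 -> slot 1
618: h=6 -> slot 6
520: h=10 -> slot 10
920: h=2 -> slot 2
911: h=10, probe 10,11,12,13 -> slot 13
986: h=0 -> slot 0
907: h=6, probe 6,7 -> slot 7
260: h=5 -> slot 5
401: h=10, probe 10,11,12,13,14 -> slot 14
Table: [986, 222, 920, —, —, 260, 618, 907, —, —, 520, 436, 675, 911, 401, —, —]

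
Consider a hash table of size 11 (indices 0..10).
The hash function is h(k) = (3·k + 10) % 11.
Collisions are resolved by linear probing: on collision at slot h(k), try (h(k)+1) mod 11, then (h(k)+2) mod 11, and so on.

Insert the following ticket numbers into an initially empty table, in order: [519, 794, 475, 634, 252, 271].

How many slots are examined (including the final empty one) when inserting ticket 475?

519: h=5 -> slot 5
794: h=5, probe 5,6 -> slot 6
475: h=5, probe 5,6,7 -> slot 7
634: h=9 -> slot 9
252: h=7, probe 7,8 -> slot 8
271: h=9, probe 9,10 -> slot 10
Table: [∅, ∅, ∅, ∅, ∅, 519, 794, 475, 252, 634, 271]

3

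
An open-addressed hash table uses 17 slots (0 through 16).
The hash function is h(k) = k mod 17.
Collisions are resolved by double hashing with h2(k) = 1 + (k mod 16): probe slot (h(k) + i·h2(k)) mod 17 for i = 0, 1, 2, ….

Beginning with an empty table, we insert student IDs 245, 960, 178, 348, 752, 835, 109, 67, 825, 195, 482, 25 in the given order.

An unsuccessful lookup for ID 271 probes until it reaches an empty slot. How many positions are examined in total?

245 hashes to 7; slot 7 is free => place at 7.
960 hashes to 8; slot 8 is free => place at 8.
178 hashes to 8, h2=3; 8 taken => place at 11.
348 hashes to 8, h2=13; 8 taken => place at 4.
752 hashes to 4, h2=1; 4 taken => place at 5.
835 hashes to 2; slot 2 is free => place at 2.
109 hashes to 7, h2=14; 7,4 taken => place at 1.
67 hashes to 16; slot 16 is free => place at 16.
825 hashes to 9; slot 9 is free => place at 9.
195 hashes to 8, h2=4; 8 taken => place at 12.
482 hashes to 6; slot 6 is free => place at 6.
25 hashes to 8, h2=10; 8,1,11,4 taken => place at 14.
Table: [-, 109, 835, -, 348, 752, 482, 245, 960, 825, -, 178, 195, -, 25, -, 67]
Lookup 271: h=16, h2=16, probe 16,15 → slot 15 empty, not found.

2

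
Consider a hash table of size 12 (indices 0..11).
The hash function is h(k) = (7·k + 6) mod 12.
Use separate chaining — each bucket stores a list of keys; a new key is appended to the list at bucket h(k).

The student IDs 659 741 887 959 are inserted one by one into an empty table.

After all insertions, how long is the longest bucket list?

3

659 → bucket 11
741 → bucket 9
887 → bucket 11 (collision)
959 → bucket 11 (collision)
Final buckets:
0: _
1: _
2: _
3: _
4: _
5: _
6: _
7: _
8: _
9: 741
10: _
11: 659 -> 887 -> 959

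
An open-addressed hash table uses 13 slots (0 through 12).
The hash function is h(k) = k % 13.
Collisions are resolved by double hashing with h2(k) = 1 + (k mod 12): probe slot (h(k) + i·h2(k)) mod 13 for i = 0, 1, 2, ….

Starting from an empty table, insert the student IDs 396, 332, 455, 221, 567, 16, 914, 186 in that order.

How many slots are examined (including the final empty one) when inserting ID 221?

3

396 hashes to 6; slot 6 is free => place at 6.
332 hashes to 7; slot 7 is free => place at 7.
455 hashes to 0; slot 0 is free => place at 0.
221 hashes to 0, h2=6; 0,6 taken => place at 12.
567 hashes to 8; slot 8 is free => place at 8.
16 hashes to 3; slot 3 is free => place at 3.
914 hashes to 4; slot 4 is free => place at 4.
186 hashes to 4, h2=7; 4 taken => place at 11.
Table: [455, -, -, 16, 914, -, 396, 332, 567, -, -, 186, 221]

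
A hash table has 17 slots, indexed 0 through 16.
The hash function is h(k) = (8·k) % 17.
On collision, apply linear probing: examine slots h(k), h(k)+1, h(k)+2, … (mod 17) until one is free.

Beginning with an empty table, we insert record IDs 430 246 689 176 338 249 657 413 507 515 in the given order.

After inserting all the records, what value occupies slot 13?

Insert 430: h=6, slot 6 empty → index 6.
Insert 246: h=13, slot 13 empty → index 13.
Insert 689: h=4, slot 4 empty → index 4.
Insert 176: h=14, slot 14 empty → index 14.
Insert 338: h=1, slot 1 empty → index 1.
Insert 249: h=3, slot 3 empty → index 3.
Insert 657: h=3, slots 3,4 occupied → index 5.
Insert 413: h=6, slot 6 occupied → index 7.
Insert 507: h=10, slot 10 empty → index 10.
Insert 515: h=6, slots 6,7 occupied → index 8.
Table: [-, 338, -, 249, 689, 657, 430, 413, 515, -, 507, -, -, 246, 176, -, -]

246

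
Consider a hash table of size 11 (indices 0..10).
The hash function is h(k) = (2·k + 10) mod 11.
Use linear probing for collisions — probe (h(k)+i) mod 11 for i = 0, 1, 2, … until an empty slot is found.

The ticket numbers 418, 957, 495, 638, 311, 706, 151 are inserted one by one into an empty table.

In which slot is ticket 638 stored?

418 hashes to 10; slot 10 is free => place at 10.
957 hashes to 10; 10 taken => place at 0.
495 hashes to 10; 10,0 taken => place at 1.
638 hashes to 10; 10,0,1 taken => place at 2.
311 hashes to 5; slot 5 is free => place at 5.
706 hashes to 3; slot 3 is free => place at 3.
151 hashes to 4; slot 4 is free => place at 4.
Table: [957, 495, 638, 706, 151, 311, —, —, —, —, 418]

2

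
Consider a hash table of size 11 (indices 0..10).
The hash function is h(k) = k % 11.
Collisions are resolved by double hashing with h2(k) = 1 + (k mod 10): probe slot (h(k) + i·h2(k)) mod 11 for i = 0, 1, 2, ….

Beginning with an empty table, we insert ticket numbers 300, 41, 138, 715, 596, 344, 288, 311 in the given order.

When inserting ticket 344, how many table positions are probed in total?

4

300 hashes to 3; slot 3 is free => place at 3.
41 hashes to 8; slot 8 is free => place at 8.
138 hashes to 6; slot 6 is free => place at 6.
715 hashes to 0; slot 0 is free => place at 0.
596 hashes to 2; slot 2 is free => place at 2.
344 hashes to 3, h2=5; 3,8,2 taken => place at 7.
288 hashes to 2, h2=9; 2,0 taken => place at 9.
311 hashes to 3, h2=2; 3 taken => place at 5.
Table: [715, -, 596, 300, -, 311, 138, 344, 41, 288, -]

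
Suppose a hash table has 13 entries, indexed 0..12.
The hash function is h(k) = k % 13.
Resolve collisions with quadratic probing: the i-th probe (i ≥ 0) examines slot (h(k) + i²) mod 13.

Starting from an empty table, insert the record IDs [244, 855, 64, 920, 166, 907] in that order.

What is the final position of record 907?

0

244: h=10 => slot 10
855: h=10, probe 10,11 => slot 11
64: h=12 => slot 12
920: h=10, probe 10,11,1 => slot 1
166: h=10, probe 10,11,1,6 => slot 6
907: h=10, probe 10,11,1,6,0 => slot 0
Table: [907, 920, ., ., ., ., 166, ., ., ., 244, 855, 64]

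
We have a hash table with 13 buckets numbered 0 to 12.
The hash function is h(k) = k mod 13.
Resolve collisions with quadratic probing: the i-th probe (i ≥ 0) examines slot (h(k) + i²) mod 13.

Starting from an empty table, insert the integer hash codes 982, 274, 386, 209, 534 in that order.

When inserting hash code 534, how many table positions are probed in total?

Insert 982: h=7, slot 7 empty -> index 7.
Insert 274: h=1, slot 1 empty -> index 1.
Insert 386: h=9, slot 9 empty -> index 9.
Insert 209: h=1, slot 1 occupied -> index 2.
Insert 534: h=1, slots 1,2 occupied -> index 5.
Table: [_, 274, 209, _, _, 534, _, 982, _, 386, _, _, _]

3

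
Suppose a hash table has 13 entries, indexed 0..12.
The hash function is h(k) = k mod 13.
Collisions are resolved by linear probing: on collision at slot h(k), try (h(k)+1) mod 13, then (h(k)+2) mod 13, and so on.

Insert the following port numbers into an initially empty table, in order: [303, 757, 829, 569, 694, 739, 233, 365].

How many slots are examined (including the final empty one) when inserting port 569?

303: h=4 -> slot 4
757: h=3 -> slot 3
829: h=10 -> slot 10
569: h=10, probe 10,11 -> slot 11
694: h=5 -> slot 5
739: h=11, probe 11,12 -> slot 12
233: h=12, probe 12,0 -> slot 0
365: h=1 -> slot 1
Table: [233, 365, ∅, 757, 303, 694, ∅, ∅, ∅, ∅, 829, 569, 739]

2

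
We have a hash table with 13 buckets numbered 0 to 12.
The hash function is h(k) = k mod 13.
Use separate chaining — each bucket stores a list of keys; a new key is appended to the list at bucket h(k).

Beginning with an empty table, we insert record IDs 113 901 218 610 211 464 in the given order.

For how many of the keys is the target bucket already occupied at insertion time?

Insert 113: h=9, bucket 9 empty -> new chain.
Insert 901: h=4, bucket 4 empty -> new chain.
Insert 218: h=10, bucket 10 empty -> new chain.
Insert 610: h=12, bucket 12 empty -> new chain.
Insert 211: h=3, bucket 3 empty -> new chain.
Insert 464: h=9, bucket 9 nonempty -> append to chain.
Final buckets:
0: -
1: -
2: -
3: 211
4: 901
5: -
6: -
7: -
8: -
9: 113 -> 464
10: 218
11: -
12: 610

1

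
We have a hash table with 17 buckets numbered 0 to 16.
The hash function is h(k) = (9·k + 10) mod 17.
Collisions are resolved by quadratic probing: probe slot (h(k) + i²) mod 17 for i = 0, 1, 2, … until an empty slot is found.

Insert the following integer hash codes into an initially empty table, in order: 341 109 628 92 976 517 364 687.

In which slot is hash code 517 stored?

14

Insert 341: h=2, slot 2 empty => index 2.
Insert 109: h=5, slot 5 empty => index 5.
Insert 628: h=1, slot 1 empty => index 1.
Insert 92: h=5, slot 5 occupied => index 6.
Insert 976: h=5, slots 5,6 occupied => index 9.
Insert 517: h=5, slots 5,6,9 occupied => index 14.
Insert 364: h=5, slots 5,6,9,14 occupied => index 4.
Insert 687: h=5, slots 5,6,9,14,4 occupied => index 13.
Table: [—, 628, 341, —, 364, 109, 92, —, —, 976, —, —, —, 687, 517, —, —]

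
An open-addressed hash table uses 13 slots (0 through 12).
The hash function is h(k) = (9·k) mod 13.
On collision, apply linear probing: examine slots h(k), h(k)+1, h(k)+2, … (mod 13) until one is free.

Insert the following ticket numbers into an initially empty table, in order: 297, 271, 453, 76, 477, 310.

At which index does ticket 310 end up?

297 hashes to 8; slot 8 is free -> place at 8.
271 hashes to 8; 8 taken -> place at 9.
453 hashes to 8; 8,9 taken -> place at 10.
76 hashes to 8; 8,9,10 taken -> place at 11.
477 hashes to 3; slot 3 is free -> place at 3.
310 hashes to 8; 8,9,10,11 taken -> place at 12.
Table: [—, —, —, 477, —, —, —, —, 297, 271, 453, 76, 310]

12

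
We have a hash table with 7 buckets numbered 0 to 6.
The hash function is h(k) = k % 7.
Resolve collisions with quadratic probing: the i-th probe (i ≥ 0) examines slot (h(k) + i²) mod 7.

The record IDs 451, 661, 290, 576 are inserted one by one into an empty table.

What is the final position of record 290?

451: h=3 -> slot 3
661: h=3, probe 3,4 -> slot 4
290: h=3, probe 3,4,0 -> slot 0
576: h=2 -> slot 2
Table: [290, -, 576, 451, 661, -, -]

0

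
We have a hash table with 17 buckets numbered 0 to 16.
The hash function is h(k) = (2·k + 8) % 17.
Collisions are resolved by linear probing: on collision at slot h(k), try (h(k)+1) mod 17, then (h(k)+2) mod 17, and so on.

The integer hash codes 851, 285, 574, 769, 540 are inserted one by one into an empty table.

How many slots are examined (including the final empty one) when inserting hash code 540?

3

Insert 851: h=10, slot 10 empty -> index 10.
Insert 285: h=0, slot 0 empty -> index 0.
Insert 574: h=0, slot 0 occupied -> index 1.
Insert 769: h=16, slot 16 empty -> index 16.
Insert 540: h=0, slots 0,1 occupied -> index 2.
Table: [285, 574, 540, -, -, -, -, -, -, -, 851, -, -, -, -, -, 769]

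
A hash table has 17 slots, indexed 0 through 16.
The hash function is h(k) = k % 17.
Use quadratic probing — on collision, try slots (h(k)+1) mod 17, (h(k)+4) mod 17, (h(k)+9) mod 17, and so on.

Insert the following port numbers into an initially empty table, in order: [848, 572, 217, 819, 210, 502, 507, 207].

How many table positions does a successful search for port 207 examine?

848: h=15 → slot 15
572: h=11 → slot 11
217: h=13 → slot 13
819: h=3 → slot 3
210: h=6 → slot 6
502: h=9 → slot 9
507: h=14 → slot 14
207: h=3, probe 3,4 → slot 4
Table: [-, -, -, 819, 207, -, 210, -, -, 502, -, 572, -, 217, 507, 848, -]
Lookup 207: h=3, probe 3,4 → found at 4.

2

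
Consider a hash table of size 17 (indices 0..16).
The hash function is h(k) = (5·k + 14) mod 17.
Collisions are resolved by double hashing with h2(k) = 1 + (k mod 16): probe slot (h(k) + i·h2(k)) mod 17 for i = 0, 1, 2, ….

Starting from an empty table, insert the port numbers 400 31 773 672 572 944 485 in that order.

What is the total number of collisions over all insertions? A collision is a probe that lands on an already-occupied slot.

400 hashes to 8; slot 8 is free -> place at 8.
31 hashes to 16; slot 16 is free -> place at 16.
773 hashes to 3; slot 3 is free -> place at 3.
672 hashes to 8, h2=1; 8 taken -> place at 9.
572 hashes to 1; slot 1 is free -> place at 1.
944 hashes to 8, h2=1; 8,9 taken -> place at 10.
485 hashes to 8, h2=6; 8 taken -> place at 14.
Table: [., 572, ., 773, ., ., ., ., 400, 672, 944, ., ., ., 485, ., 31]

4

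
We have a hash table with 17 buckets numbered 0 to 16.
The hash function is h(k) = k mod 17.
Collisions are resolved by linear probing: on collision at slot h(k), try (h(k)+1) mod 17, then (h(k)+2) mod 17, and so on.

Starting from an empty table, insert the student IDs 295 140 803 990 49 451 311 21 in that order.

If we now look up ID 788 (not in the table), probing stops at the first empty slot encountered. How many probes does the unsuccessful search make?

6

295 hashes to 6; slot 6 is free → place at 6.
140 hashes to 4; slot 4 is free → place at 4.
803 hashes to 4; 4 taken → place at 5.
990 hashes to 4; 4,5,6 taken → place at 7.
49 hashes to 15; slot 15 is free → place at 15.
451 hashes to 9; slot 9 is free → place at 9.
311 hashes to 5; 5,6,7 taken → place at 8.
21 hashes to 4; 4,5,6,7,8,9 taken → place at 10.
Table: [-, -, -, -, 140, 803, 295, 990, 311, 451, 21, -, -, -, -, 49, -]
Lookup 788: h=6, probe 6,7,8,9,10,11 → slot 11 empty, not found.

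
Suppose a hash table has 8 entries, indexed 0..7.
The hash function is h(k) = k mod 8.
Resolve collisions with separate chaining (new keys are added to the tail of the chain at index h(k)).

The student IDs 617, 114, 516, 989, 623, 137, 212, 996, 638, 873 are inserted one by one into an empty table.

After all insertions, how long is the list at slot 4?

Insert 617: h=1, bucket 1 empty → new chain.
Insert 114: h=2, bucket 2 empty → new chain.
Insert 516: h=4, bucket 4 empty → new chain.
Insert 989: h=5, bucket 5 empty → new chain.
Insert 623: h=7, bucket 7 empty → new chain.
Insert 137: h=1, bucket 1 nonempty → append to chain.
Insert 212: h=4, bucket 4 nonempty → append to chain.
Insert 996: h=4, bucket 4 nonempty → append to chain.
Insert 638: h=6, bucket 6 empty → new chain.
Insert 873: h=1, bucket 1 nonempty → append to chain.
Final buckets:
0: -
1: 617 -> 137 -> 873
2: 114
3: -
4: 516 -> 212 -> 996
5: 989
6: 638
7: 623

3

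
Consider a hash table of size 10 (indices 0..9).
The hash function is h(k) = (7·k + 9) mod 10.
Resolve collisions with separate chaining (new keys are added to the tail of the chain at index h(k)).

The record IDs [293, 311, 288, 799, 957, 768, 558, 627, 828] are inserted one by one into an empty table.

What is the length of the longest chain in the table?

293 -> bucket 0
311 -> bucket 6
288 -> bucket 5
799 -> bucket 2
957 -> bucket 8
768 -> bucket 5 (collision)
558 -> bucket 5 (collision)
627 -> bucket 8 (collision)
828 -> bucket 5 (collision)
Final buckets:
0: 293
1: ∅
2: 799
3: ∅
4: ∅
5: 288 -> 768 -> 558 -> 828
6: 311
7: ∅
8: 957 -> 627
9: ∅

4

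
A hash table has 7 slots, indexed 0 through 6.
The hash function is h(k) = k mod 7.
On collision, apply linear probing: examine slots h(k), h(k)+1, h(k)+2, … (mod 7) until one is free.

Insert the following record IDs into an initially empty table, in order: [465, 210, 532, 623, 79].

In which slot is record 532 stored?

1

465: h=3 -> slot 3
210: h=0 -> slot 0
532: h=0, probe 0,1 -> slot 1
623: h=0, probe 0,1,2 -> slot 2
79: h=2, probe 2,3,4 -> slot 4
Table: [210, 532, 623, 465, 79, ., .]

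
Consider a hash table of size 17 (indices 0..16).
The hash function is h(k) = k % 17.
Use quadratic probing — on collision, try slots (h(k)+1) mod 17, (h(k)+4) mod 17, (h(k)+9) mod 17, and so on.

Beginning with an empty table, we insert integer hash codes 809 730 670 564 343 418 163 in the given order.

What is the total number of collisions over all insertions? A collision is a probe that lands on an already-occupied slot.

809: h=10 → slot 10
730: h=16 → slot 16
670: h=7 → slot 7
564: h=3 → slot 3
343: h=3, probe 3,4 → slot 4
418: h=10, probe 10,11 → slot 11
163: h=10, probe 10,11,14 → slot 14
Table: [_, _, _, 564, 343, _, _, 670, _, _, 809, 418, _, _, 163, _, 730]

4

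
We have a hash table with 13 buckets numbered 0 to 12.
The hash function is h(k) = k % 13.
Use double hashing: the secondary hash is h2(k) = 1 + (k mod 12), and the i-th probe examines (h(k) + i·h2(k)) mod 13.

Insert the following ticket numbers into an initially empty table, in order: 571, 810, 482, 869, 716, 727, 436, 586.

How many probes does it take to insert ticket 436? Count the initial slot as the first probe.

571 hashes to 12; slot 12 is free → place at 12.
810 hashes to 4; slot 4 is free → place at 4.
482 hashes to 1; slot 1 is free → place at 1.
869 hashes to 11; slot 11 is free → place at 11.
716 hashes to 1, h2=9; 1 taken → place at 10.
727 hashes to 12, h2=8; 12 taken → place at 7.
436 hashes to 7, h2=5; 7,12,4 taken → place at 9.
586 hashes to 1, h2=11; 1,12,10 taken → place at 8.
Table: [., 482, ., ., 810, ., ., 727, 586, 436, 716, 869, 571]

4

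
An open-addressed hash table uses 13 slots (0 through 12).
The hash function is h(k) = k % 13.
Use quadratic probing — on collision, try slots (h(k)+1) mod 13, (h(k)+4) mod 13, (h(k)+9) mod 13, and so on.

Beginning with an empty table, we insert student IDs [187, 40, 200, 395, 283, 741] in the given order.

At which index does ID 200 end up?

Insert 187: h=5, slot 5 empty -> index 5.
Insert 40: h=1, slot 1 empty -> index 1.
Insert 200: h=5, slot 5 occupied -> index 6.
Insert 395: h=5, slots 5,6 occupied -> index 9.
Insert 283: h=10, slot 10 empty -> index 10.
Insert 741: h=0, slot 0 empty -> index 0.
Table: [741, 40, —, —, —, 187, 200, —, —, 395, 283, —, —]

6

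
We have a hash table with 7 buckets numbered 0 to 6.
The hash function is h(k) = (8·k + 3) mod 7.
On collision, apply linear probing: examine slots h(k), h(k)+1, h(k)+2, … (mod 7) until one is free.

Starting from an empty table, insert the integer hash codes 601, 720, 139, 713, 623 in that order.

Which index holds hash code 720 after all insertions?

3

Insert 601: h=2, slot 2 empty → index 2.
Insert 720: h=2, slot 2 occupied → index 3.
Insert 139: h=2, slots 2,3 occupied → index 4.
Insert 713: h=2, slots 2,3,4 occupied → index 5.
Insert 623: h=3, slots 3,4,5 occupied → index 6.
Table: [—, —, 601, 720, 139, 713, 623]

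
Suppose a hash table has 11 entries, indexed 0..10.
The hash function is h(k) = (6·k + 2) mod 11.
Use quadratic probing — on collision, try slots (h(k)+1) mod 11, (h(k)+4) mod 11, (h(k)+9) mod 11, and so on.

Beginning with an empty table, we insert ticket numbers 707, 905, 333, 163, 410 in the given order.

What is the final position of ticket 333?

2

707 hashes to 9; slot 9 is free => place at 9.
905 hashes to 9; 9 taken => place at 10.
333 hashes to 9; 9,10 taken => place at 2.
163 hashes to 1; slot 1 is free => place at 1.
410 hashes to 9; 9,10,2 taken => place at 7.
Table: [∅, 163, 333, ∅, ∅, ∅, ∅, 410, ∅, 707, 905]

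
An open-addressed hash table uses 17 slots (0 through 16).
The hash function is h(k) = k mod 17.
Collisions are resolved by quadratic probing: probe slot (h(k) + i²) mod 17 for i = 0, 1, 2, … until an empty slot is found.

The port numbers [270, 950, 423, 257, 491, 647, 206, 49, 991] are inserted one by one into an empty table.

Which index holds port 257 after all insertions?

3

270 hashes to 15; slot 15 is free => place at 15.
950 hashes to 15; 15 taken => place at 16.
423 hashes to 15; 15,16 taken => place at 2.
257 hashes to 2; 2 taken => place at 3.
491 hashes to 15; 15,16,2 taken => place at 7.
647 hashes to 1; slot 1 is free => place at 1.
206 hashes to 2; 2,3 taken => place at 6.
49 hashes to 15; 15,16,2,7 taken => place at 14.
991 hashes to 5; slot 5 is free => place at 5.
Table: [∅, 647, 423, 257, ∅, 991, 206, 491, ∅, ∅, ∅, ∅, ∅, ∅, 49, 270, 950]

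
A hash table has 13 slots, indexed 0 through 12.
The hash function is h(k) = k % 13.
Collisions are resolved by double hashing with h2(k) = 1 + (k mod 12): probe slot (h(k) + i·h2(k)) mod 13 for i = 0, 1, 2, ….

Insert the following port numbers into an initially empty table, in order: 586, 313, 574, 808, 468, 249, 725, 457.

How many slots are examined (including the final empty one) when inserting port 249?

2

586: h=1 → slot 1
313: h=1, h2=2, probe 1,3 → slot 3
574: h=2 → slot 2
808: h=2, h2=5, probe 2,7 → slot 7
468: h=0 → slot 0
249: h=2, h2=10, probe 2,12 → slot 12
725: h=10 → slot 10
457: h=2, h2=2, probe 2,4 → slot 4
Table: [468, 586, 574, 313, 457, ∅, ∅, 808, ∅, ∅, 725, ∅, 249]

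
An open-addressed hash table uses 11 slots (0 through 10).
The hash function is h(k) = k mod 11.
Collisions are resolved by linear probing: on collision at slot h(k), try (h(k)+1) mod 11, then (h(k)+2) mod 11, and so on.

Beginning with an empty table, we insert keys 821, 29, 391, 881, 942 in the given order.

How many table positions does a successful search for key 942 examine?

821: h=7 => slot 7
29: h=7, probe 7,8 => slot 8
391: h=6 => slot 6
881: h=1 => slot 1
942: h=7, probe 7,8,9 => slot 9
Table: [_, 881, _, _, _, _, 391, 821, 29, 942, _]
Lookup 942: h=7, probe 7,8,9 → found at 9.

3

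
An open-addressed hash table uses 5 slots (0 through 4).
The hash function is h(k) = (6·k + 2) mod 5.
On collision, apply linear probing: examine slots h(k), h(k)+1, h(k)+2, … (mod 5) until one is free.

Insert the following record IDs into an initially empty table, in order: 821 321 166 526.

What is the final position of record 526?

1

821: h=3 -> slot 3
321: h=3, probe 3,4 -> slot 4
166: h=3, probe 3,4,0 -> slot 0
526: h=3, probe 3,4,0,1 -> slot 1
Table: [166, 526, —, 821, 321]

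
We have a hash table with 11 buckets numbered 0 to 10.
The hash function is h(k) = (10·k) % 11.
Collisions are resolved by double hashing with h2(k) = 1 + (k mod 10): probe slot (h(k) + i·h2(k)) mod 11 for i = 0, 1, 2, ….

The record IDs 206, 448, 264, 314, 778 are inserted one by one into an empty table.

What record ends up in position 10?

778

206 hashes to 3; slot 3 is free -> place at 3.
448 hashes to 3, h2=9; 3 taken -> place at 1.
264 hashes to 0; slot 0 is free -> place at 0.
314 hashes to 5; slot 5 is free -> place at 5.
778 hashes to 3, h2=9; 3,1 taken -> place at 10.
Table: [264, 448, -, 206, -, 314, -, -, -, -, 778]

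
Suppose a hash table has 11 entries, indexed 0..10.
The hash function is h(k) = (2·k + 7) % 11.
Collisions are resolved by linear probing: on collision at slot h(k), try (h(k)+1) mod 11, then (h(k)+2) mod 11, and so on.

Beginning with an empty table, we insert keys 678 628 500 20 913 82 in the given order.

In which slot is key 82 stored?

8

Insert 678: h=10, slot 10 empty → index 10.
Insert 628: h=9, slot 9 empty → index 9.
Insert 500: h=6, slot 6 empty → index 6.
Insert 20: h=3, slot 3 empty → index 3.
Insert 913: h=7, slot 7 empty → index 7.
Insert 82: h=6, slots 6,7 occupied → index 8.
Table: [., ., ., 20, ., ., 500, 913, 82, 628, 678]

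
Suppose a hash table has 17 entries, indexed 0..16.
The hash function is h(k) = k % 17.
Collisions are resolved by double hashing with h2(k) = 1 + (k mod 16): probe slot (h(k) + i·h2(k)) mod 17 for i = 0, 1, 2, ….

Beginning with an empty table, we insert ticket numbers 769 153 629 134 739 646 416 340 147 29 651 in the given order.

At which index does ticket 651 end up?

2

Insert 769: h=4, slot 4 empty => index 4.
Insert 153: h=0, slot 0 empty => index 0.
Insert 629: h=0, h2=6, slot 0 occupied => index 6.
Insert 134: h=15, slot 15 empty => index 15.
Insert 739: h=8, slot 8 empty => index 8.
Insert 646: h=0, h2=7, slot 0 occupied => index 7.
Insert 416: h=8, h2=1, slot 8 occupied => index 9.
Insert 340: h=0, h2=5, slot 0 occupied => index 5.
Insert 147: h=11, slot 11 empty => index 11.
Insert 29: h=12, slot 12 empty => index 12.
Insert 651: h=5, h2=12, slots 5,0,12,7 occupied => index 2.
Table: [153, ., 651, ., 769, 340, 629, 646, 739, 416, ., 147, 29, ., ., 134, .]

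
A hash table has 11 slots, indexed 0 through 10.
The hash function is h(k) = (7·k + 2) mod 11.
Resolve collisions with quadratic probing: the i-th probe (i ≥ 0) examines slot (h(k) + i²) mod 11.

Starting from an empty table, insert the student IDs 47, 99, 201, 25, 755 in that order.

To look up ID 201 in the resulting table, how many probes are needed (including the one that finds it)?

47: h=1 -> slot 1
99: h=2 -> slot 2
201: h=1, probe 1,2,5 -> slot 5
25: h=1, probe 1,2,5,10 -> slot 10
755: h=7 -> slot 7
Table: [-, 47, 99, -, -, 201, -, 755, -, -, 25]
Lookup 201: h=1, probe 1,2,5 → found at 5.

3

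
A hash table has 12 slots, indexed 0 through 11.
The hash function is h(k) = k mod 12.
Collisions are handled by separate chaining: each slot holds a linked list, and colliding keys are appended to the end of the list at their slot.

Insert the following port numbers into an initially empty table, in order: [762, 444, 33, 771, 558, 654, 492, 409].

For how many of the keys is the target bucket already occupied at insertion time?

Insert 762: h=6, bucket 6 empty → new chain.
Insert 444: h=0, bucket 0 empty → new chain.
Insert 33: h=9, bucket 9 empty → new chain.
Insert 771: h=3, bucket 3 empty → new chain.
Insert 558: h=6, bucket 6 nonempty → append to chain.
Insert 654: h=6, bucket 6 nonempty → append to chain.
Insert 492: h=0, bucket 0 nonempty → append to chain.
Insert 409: h=1, bucket 1 empty → new chain.
Final buckets:
0: 444 -> 492
1: 409
2: -
3: 771
4: -
5: -
6: 762 -> 558 -> 654
7: -
8: -
9: 33
10: -
11: -

3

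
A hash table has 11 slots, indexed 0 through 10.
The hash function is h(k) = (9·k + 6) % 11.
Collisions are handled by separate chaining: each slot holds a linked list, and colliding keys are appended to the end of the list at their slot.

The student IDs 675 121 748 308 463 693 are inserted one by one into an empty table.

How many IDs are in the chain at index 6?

675 → bucket 9
121 → bucket 6
748 → bucket 6 (collision)
308 → bucket 6 (collision)
463 → bucket 4
693 → bucket 6 (collision)
Final buckets:
0: —
1: —
2: —
3: —
4: 463
5: —
6: 121 -> 748 -> 308 -> 693
7: —
8: —
9: 675
10: —

4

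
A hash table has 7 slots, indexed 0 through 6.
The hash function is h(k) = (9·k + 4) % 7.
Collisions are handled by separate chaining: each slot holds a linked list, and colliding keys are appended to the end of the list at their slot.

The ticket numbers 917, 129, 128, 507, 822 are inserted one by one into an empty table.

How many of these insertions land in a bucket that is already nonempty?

2

917 → bucket 4
129 → bucket 3
128 → bucket 1
507 → bucket 3 (collision)
822 → bucket 3 (collision)
Final buckets:
0: -
1: 128
2: -
3: 129 -> 507 -> 822
4: 917
5: -
6: -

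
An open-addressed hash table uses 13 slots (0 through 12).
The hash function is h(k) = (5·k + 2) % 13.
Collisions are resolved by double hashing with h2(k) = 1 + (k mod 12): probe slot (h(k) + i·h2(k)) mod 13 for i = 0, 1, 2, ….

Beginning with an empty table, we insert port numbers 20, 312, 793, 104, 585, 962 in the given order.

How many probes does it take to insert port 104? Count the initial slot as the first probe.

3

20 hashes to 11; slot 11 is free → place at 11.
312 hashes to 2; slot 2 is free → place at 2.
793 hashes to 2, h2=2; 2 taken → place at 4.
104 hashes to 2, h2=9; 2,11 taken → place at 7.
585 hashes to 2, h2=10; 2 taken → place at 12.
962 hashes to 2, h2=3; 2 taken → place at 5.
Table: [-, -, 312, -, 793, 962, -, 104, -, -, -, 20, 585]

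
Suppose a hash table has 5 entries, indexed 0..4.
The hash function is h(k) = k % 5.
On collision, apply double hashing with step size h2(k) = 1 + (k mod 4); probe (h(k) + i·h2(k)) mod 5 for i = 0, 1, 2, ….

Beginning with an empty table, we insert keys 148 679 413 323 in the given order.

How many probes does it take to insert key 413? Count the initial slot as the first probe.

148 hashes to 3; slot 3 is free → place at 3.
679 hashes to 4; slot 4 is free → place at 4.
413 hashes to 3, h2=2; 3 taken → place at 0.
323 hashes to 3, h2=4; 3 taken → place at 2.
Table: [413, ., 323, 148, 679]

2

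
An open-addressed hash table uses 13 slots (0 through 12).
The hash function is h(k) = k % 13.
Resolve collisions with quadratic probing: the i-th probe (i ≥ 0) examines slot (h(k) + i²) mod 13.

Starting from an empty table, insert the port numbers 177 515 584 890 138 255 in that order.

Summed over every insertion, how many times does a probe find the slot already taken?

177: h=8 → slot 8
515: h=8, probe 8,9 → slot 9
584: h=12 → slot 12
890: h=6 → slot 6
138: h=8, probe 8,9,12,4 → slot 4
255: h=8, probe 8,9,12,4,11 → slot 11
Table: [—, —, —, —, 138, —, 890, —, 177, 515, —, 255, 584]

8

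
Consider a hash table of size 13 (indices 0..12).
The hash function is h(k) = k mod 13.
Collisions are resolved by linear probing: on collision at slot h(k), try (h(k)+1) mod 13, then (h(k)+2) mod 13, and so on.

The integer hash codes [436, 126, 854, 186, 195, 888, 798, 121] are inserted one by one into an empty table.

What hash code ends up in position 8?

Insert 436: h=7, slot 7 empty -> index 7.
Insert 126: h=9, slot 9 empty -> index 9.
Insert 854: h=9, slot 9 occupied -> index 10.
Insert 186: h=4, slot 4 empty -> index 4.
Insert 195: h=0, slot 0 empty -> index 0.
Insert 888: h=4, slot 4 occupied -> index 5.
Insert 798: h=5, slot 5 occupied -> index 6.
Insert 121: h=4, slots 4,5,6,7 occupied -> index 8.
Table: [195, -, -, -, 186, 888, 798, 436, 121, 126, 854, -, -]

121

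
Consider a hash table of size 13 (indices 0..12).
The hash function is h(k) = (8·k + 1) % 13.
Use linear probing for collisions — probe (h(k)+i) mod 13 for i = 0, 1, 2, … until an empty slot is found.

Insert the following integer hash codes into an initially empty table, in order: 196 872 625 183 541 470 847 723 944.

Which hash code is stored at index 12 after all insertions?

183

196: h=9 → slot 9
872: h=9, probe 9,10 → slot 10
625: h=9, probe 9,10,11 → slot 11
183: h=9, probe 9,10,11,12 → slot 12
541: h=0 → slot 0
470: h=4 → slot 4
847: h=4, probe 4,5 → slot 5
723: h=0, probe 0,1 → slot 1
944: h=0, probe 0,1,2 → slot 2
Table: [541, 723, 944, —, 470, 847, —, —, —, 196, 872, 625, 183]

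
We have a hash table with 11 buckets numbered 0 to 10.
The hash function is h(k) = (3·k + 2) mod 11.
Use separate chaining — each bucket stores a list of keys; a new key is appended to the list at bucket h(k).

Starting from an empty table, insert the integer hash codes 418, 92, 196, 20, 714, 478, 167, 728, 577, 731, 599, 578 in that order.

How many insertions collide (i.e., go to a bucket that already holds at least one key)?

418 → bucket 2
92 → bucket 3
196 → bucket 7
20 → bucket 7 (collision)
714 → bucket 10
478 → bucket 6
167 → bucket 8
728 → bucket 8 (collision)
577 → bucket 6 (collision)
731 → bucket 6 (collision)
599 → bucket 6 (collision)
578 → bucket 9
Final buckets:
0: ∅
1: ∅
2: 418
3: 92
4: ∅
5: ∅
6: 478 -> 577 -> 731 -> 599
7: 196 -> 20
8: 167 -> 728
9: 578
10: 714

5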